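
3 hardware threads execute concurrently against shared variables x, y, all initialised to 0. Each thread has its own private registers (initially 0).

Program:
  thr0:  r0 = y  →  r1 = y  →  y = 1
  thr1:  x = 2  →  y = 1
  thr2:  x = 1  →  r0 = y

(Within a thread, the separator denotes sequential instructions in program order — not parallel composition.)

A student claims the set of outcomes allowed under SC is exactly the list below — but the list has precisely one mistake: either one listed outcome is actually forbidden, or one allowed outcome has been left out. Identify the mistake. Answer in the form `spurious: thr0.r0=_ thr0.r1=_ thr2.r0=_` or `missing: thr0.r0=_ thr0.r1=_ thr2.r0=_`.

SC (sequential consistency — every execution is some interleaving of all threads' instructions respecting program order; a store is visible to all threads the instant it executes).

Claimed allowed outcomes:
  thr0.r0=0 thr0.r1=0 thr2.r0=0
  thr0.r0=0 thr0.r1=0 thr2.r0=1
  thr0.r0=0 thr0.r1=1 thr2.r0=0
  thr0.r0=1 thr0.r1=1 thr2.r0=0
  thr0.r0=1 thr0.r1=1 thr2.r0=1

missing: thr0.r0=0 thr0.r1=1 thr2.r0=1

outcome vector order: (thr0.r0,thr0.r1,thr2.r0)
SC: 6 outcomes — {000; 001; 010; 011; 110; 111}
SC∖claimed = {011}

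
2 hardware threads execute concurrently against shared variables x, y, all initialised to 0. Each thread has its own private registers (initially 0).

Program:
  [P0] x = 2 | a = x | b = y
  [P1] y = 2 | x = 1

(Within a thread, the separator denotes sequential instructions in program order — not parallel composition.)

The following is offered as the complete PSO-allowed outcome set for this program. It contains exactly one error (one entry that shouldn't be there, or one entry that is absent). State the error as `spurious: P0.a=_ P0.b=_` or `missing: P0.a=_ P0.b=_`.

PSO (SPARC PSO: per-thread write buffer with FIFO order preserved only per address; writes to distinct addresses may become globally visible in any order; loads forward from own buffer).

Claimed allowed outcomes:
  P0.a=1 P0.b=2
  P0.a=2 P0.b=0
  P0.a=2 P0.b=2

outcome vector order: (P0.a,P0.b)
PSO: 4 outcomes — {(1,0); (1,2); (2,0); (2,2)}
PSO∖claimed = {(1,0)}

missing: P0.a=1 P0.b=0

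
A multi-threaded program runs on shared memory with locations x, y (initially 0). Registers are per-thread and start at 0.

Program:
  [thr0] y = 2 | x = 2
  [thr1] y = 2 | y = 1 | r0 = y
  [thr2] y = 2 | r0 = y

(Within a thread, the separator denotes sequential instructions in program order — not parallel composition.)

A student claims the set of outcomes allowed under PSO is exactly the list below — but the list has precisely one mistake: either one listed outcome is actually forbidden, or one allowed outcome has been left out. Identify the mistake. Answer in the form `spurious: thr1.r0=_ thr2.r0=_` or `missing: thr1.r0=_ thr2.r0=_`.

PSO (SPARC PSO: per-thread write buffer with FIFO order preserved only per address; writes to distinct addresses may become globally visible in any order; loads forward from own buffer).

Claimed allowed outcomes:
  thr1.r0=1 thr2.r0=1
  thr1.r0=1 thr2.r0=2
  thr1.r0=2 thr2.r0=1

outcome vector order: (thr1.r0,thr2.r0)
PSO: 4 outcomes — {<1 1> <1 2> <2 1> <2 2>}
PSO∖claimed = {<2 2>}

missing: thr1.r0=2 thr2.r0=2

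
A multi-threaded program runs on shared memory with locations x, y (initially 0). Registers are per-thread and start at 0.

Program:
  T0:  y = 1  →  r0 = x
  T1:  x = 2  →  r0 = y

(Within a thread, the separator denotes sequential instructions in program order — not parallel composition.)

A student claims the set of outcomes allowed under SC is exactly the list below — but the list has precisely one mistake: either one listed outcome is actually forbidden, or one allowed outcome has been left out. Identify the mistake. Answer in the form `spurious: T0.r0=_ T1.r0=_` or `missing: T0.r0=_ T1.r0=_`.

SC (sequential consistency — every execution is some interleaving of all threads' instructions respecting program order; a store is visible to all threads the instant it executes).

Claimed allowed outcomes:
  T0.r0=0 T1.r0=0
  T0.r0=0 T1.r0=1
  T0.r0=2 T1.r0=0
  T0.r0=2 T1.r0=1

spurious: T0.r0=0 T1.r0=0

outcome vector order: (T0.r0,T1.r0)
SC: 3 outcomes — {<0 1>, <2 0>, <2 1>}
claimed∖SC = {<0 0>}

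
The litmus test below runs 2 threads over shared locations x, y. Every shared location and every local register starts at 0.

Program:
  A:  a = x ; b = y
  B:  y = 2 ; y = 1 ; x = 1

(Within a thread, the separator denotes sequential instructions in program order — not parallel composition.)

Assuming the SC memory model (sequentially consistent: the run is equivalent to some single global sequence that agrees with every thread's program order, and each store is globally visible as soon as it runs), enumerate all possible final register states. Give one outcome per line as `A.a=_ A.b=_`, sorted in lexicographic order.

A.a=0 A.b=0
A.a=0 A.b=1
A.a=0 A.b=2
A.a=1 A.b=1

outcome vector order: (A.a,A.b)
|SC outcomes| = 4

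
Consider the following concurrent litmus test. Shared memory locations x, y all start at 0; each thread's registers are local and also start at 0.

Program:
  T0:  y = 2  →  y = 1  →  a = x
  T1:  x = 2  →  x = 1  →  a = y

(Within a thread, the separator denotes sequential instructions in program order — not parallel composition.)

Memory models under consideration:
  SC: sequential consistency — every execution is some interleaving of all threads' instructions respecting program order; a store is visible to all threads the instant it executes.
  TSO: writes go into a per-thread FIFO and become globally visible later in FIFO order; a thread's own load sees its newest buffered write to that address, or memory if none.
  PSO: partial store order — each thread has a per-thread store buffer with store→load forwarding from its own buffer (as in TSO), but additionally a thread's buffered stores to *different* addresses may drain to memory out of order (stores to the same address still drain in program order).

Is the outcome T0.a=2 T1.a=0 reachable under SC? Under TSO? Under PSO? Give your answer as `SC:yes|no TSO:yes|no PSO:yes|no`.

SC:no TSO:yes PSO:yes

outcome vector order: (T0.a,T1.a)
SC (5): <0 1>; <1 0>; <1 1>; <1 2>; <2 1>
TSO (9): <0 0>; <0 1>; <0 2>; <1 0>; <1 1>; <1 2>; <2 0>; <2 1>; <2 2>
PSO (9): <0 0>; <0 1>; <0 2>; <1 0>; <1 1>; <1 2>; <2 0>; <2 1>; <2 2>
target <2 0> ∈ {TSO,PSO}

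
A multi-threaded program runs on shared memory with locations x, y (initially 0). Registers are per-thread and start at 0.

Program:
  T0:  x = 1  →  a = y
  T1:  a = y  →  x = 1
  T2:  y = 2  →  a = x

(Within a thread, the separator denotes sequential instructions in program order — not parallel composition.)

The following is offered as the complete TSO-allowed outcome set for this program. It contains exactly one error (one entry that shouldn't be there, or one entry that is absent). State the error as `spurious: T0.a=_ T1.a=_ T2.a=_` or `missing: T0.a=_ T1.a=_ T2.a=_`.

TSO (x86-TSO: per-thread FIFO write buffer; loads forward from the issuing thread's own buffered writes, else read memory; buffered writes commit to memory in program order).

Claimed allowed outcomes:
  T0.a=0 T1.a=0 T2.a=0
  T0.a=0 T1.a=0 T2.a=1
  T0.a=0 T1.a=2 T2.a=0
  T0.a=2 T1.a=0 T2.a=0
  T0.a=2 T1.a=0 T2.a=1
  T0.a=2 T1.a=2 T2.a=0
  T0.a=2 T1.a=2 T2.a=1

missing: T0.a=0 T1.a=2 T2.a=1

outcome vector order: (T0.a,T1.a,T2.a)
TSO: 8 outcomes — {0/0/0, 0/0/1, 0/2/0, 0/2/1, 2/0/0, 2/0/1, 2/2/0, 2/2/1}
TSO∖claimed = {0/2/1}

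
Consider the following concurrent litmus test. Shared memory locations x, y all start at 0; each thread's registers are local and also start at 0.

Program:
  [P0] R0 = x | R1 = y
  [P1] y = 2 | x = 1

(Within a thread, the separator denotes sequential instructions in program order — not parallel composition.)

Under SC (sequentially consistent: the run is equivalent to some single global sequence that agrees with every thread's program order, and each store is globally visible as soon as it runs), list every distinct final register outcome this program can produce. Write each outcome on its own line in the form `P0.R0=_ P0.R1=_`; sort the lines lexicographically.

P0.R0=0 P0.R1=0
P0.R0=0 P0.R1=2
P0.R0=1 P0.R1=2

outcome vector order: (P0.R0,P0.R1)
|SC outcomes| = 3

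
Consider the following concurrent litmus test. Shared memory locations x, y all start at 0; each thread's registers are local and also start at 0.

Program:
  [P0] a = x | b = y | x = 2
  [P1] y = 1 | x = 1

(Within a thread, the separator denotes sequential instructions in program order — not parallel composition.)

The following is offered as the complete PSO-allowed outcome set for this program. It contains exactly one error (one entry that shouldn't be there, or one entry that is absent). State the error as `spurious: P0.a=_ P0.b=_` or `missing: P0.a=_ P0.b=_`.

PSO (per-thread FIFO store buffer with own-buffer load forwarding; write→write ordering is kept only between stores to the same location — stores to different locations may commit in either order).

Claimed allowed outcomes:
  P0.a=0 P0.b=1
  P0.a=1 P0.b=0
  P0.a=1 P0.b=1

outcome vector order: (P0.a,P0.b)
[PSO] allowed = {(0,0) (0,1) (1,0) (1,1)}
PSO∖claimed = {(0,0)}

missing: P0.a=0 P0.b=0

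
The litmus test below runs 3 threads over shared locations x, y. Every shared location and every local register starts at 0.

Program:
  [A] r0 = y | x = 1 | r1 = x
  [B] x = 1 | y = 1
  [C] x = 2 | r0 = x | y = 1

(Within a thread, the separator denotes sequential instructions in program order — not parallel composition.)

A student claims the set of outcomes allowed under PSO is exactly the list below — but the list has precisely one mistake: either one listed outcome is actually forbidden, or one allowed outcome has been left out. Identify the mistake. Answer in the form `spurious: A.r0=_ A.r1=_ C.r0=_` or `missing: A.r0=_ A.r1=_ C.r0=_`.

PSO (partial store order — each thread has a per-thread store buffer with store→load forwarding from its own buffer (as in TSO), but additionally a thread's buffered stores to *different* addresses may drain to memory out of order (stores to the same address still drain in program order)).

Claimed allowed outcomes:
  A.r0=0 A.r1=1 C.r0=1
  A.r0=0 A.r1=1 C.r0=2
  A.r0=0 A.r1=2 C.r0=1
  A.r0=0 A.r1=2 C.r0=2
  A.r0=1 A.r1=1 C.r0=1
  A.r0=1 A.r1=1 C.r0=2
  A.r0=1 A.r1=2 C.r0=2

missing: A.r0=1 A.r1=2 C.r0=1

outcome vector order: (A.r0,A.r1,C.r0)
[PSO] allowed = {(0,1,1), (0,1,2), (0,2,1), (0,2,2), (1,1,1), (1,1,2), (1,2,1), (1,2,2)}
PSO∖claimed = {(1,2,1)}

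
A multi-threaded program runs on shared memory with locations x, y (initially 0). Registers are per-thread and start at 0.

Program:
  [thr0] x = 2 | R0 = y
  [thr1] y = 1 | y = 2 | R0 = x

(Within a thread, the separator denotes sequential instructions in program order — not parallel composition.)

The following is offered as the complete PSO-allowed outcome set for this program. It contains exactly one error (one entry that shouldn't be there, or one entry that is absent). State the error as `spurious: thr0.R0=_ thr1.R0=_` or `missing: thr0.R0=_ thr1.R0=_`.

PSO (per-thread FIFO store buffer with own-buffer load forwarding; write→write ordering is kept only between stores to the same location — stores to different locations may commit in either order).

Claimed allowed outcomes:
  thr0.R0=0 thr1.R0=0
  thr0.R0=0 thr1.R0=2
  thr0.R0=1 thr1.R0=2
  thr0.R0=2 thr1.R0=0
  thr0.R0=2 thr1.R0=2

missing: thr0.R0=1 thr1.R0=0

outcome vector order: (thr0.R0,thr1.R0)
under PSO → <0 0>, <0 2>, <1 0>, <1 2>, <2 0>, <2 2>
PSO∖claimed = {<1 0>}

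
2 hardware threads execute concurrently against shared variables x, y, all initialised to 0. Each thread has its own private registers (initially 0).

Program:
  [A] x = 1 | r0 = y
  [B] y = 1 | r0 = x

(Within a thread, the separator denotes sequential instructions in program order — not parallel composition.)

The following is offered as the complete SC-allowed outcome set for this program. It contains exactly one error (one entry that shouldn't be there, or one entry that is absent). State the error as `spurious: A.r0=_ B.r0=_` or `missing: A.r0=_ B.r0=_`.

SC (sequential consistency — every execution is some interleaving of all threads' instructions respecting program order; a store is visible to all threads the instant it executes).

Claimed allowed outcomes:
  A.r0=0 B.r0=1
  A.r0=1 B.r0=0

outcome vector order: (A.r0,B.r0)
under SC → 01; 10; 11
SC∖claimed = {11}

missing: A.r0=1 B.r0=1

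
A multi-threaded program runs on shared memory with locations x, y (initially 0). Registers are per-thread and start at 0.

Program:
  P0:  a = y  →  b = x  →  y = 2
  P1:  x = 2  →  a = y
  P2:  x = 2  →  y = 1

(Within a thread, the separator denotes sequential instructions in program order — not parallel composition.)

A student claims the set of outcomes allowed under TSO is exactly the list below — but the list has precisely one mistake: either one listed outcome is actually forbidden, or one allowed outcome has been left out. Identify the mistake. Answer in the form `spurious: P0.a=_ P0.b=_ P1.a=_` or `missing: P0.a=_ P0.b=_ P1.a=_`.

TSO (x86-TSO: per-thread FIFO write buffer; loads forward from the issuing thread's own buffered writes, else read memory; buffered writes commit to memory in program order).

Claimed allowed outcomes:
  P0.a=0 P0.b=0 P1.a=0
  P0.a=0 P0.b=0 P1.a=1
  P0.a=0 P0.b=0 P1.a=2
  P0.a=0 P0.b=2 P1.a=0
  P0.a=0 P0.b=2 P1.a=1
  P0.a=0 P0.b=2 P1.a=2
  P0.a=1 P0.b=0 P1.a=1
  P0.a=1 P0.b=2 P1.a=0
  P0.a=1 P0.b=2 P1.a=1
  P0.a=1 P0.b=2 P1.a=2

spurious: P0.a=1 P0.b=0 P1.a=1

outcome vector order: (P0.a,P0.b,P1.a)
TSO (9): (0,0,0), (0,0,1), (0,0,2), (0,2,0), (0,2,1), (0,2,2), (1,2,0), (1,2,1), (1,2,2)
claimed∖TSO = {(1,0,1)}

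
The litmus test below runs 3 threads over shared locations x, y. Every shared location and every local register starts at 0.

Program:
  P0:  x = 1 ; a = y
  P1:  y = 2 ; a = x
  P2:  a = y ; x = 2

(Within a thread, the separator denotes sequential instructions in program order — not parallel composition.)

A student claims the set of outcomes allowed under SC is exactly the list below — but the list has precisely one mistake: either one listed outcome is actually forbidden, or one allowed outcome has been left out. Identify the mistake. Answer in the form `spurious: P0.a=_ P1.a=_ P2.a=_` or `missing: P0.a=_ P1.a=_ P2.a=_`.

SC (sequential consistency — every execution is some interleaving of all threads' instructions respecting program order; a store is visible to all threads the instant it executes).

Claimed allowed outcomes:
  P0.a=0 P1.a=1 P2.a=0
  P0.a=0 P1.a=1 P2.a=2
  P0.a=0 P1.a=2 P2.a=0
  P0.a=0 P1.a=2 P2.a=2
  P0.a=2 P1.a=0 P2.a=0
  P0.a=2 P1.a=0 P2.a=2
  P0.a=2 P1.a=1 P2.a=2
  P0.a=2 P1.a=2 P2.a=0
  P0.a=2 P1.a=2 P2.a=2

outcome vector order: (P0.a,P1.a,P2.a)
[SC] allowed = {0/1/0; 0/1/2; 0/2/0; 0/2/2; 2/0/0; 2/0/2; 2/1/0; 2/1/2; 2/2/0; 2/2/2}
SC∖claimed = {2/1/0}

missing: P0.a=2 P1.a=1 P2.a=0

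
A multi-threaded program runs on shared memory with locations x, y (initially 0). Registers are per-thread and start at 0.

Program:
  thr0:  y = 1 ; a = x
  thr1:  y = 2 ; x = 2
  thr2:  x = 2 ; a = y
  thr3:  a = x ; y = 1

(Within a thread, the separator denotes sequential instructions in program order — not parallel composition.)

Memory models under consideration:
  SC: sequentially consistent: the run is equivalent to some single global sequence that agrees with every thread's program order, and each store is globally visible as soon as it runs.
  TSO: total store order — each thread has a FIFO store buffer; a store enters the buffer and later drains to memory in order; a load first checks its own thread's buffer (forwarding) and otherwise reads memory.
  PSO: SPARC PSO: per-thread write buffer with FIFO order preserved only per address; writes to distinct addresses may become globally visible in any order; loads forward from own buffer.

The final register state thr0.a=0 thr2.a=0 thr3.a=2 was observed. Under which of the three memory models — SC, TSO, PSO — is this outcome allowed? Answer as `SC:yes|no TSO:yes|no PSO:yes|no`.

outcome vector order: (thr0.a,thr2.a,thr3.a)
[SC] allowed = {0/1/0; 0/1/2; 0/2/0; 0/2/2; 2/0/0; 2/0/2; 2/1/0; 2/1/2; 2/2/0; 2/2/2}
[TSO] allowed = {0/0/0; 0/0/2; 0/1/0; 0/1/2; 0/2/0; 0/2/2; 2/0/0; 2/0/2; 2/1/0; 2/1/2; 2/2/0; 2/2/2}
[PSO] allowed = {0/0/0; 0/0/2; 0/1/0; 0/1/2; 0/2/0; 0/2/2; 2/0/0; 2/0/2; 2/1/0; 2/1/2; 2/2/0; 2/2/2}
target 0/0/2 ∈ {TSO,PSO}

SC:no TSO:yes PSO:yes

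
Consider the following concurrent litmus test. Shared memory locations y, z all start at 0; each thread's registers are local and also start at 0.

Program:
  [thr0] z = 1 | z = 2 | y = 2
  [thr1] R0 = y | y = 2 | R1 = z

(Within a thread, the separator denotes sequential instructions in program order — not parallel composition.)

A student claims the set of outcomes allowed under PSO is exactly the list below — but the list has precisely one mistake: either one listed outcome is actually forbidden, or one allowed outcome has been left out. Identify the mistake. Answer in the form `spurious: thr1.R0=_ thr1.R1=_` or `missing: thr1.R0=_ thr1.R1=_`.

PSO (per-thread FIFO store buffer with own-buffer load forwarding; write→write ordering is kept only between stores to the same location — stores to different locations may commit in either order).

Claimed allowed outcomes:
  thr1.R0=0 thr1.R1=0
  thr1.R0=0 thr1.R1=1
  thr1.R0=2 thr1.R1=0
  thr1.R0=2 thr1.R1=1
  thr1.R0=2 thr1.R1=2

missing: thr1.R0=0 thr1.R1=2

outcome vector order: (thr1.R0,thr1.R1)
PSO: 6 outcomes — {00; 01; 02; 20; 21; 22}
PSO∖claimed = {02}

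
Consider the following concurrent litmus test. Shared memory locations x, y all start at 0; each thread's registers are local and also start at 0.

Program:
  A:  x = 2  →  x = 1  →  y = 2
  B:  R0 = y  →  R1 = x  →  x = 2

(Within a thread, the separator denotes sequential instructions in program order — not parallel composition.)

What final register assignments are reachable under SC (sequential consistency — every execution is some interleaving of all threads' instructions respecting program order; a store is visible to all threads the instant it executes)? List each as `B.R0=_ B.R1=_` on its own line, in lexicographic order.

B.R0=0 B.R1=0
B.R0=0 B.R1=1
B.R0=0 B.R1=2
B.R0=2 B.R1=1

outcome vector order: (B.R0,B.R1)
|SC outcomes| = 4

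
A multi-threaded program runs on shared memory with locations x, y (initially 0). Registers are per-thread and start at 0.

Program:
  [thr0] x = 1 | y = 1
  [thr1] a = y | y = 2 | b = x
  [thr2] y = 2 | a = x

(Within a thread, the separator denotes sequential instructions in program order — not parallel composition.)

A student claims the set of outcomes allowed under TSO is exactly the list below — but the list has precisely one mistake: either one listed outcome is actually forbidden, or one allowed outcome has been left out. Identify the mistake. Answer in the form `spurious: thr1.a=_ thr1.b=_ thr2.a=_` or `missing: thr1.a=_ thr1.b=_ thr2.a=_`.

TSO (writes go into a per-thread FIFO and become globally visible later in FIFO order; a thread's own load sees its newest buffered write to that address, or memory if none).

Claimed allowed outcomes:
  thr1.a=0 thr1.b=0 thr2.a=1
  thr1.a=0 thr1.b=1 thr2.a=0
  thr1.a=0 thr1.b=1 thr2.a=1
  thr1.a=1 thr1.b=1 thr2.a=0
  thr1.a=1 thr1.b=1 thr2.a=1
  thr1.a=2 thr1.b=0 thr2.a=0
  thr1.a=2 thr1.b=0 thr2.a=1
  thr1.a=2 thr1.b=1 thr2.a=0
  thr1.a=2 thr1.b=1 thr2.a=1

outcome vector order: (thr1.a,thr1.b,thr2.a)
under TSO → (0,0,0); (0,0,1); (0,1,0); (0,1,1); (1,1,0); (1,1,1); (2,0,0); (2,0,1); (2,1,0); (2,1,1)
TSO∖claimed = {(0,0,0)}

missing: thr1.a=0 thr1.b=0 thr2.a=0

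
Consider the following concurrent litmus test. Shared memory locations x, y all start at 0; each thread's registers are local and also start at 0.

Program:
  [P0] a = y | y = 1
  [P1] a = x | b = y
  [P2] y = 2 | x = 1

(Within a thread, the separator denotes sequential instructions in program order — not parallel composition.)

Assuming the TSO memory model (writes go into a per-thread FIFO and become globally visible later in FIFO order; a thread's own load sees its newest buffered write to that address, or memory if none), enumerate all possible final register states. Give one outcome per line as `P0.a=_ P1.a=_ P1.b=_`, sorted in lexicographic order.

P0.a=0 P1.a=0 P1.b=0
P0.a=0 P1.a=0 P1.b=1
P0.a=0 P1.a=0 P1.b=2
P0.a=0 P1.a=1 P1.b=1
P0.a=0 P1.a=1 P1.b=2
P0.a=2 P1.a=0 P1.b=0
P0.a=2 P1.a=0 P1.b=1
P0.a=2 P1.a=0 P1.b=2
P0.a=2 P1.a=1 P1.b=1
P0.a=2 P1.a=1 P1.b=2

outcome vector order: (P0.a,P1.a,P1.b)
|TSO outcomes| = 10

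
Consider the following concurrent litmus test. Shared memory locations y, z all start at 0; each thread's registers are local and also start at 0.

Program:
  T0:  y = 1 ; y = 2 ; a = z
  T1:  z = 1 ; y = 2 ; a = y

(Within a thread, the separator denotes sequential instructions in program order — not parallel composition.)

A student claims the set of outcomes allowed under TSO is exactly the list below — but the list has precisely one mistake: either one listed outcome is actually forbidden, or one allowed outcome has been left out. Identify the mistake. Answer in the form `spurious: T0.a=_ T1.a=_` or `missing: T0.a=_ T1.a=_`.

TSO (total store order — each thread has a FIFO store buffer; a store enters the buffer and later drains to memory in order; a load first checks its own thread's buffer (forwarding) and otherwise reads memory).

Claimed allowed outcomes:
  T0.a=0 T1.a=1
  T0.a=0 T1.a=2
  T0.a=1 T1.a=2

missing: T0.a=1 T1.a=1

outcome vector order: (T0.a,T1.a)
TSO: 4 outcomes — {01; 02; 11; 12}
TSO∖claimed = {11}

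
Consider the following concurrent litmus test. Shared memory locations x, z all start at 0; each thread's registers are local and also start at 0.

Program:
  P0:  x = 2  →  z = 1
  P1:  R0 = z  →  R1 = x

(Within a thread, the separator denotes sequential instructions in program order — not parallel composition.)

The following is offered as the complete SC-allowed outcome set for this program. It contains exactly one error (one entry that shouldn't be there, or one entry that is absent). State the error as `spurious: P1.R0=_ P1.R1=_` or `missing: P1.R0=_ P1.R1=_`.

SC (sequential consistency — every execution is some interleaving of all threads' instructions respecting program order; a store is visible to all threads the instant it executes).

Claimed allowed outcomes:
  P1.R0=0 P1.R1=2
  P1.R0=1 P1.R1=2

outcome vector order: (P1.R0,P1.R1)
SC (3): 00, 02, 12
SC∖claimed = {00}

missing: P1.R0=0 P1.R1=0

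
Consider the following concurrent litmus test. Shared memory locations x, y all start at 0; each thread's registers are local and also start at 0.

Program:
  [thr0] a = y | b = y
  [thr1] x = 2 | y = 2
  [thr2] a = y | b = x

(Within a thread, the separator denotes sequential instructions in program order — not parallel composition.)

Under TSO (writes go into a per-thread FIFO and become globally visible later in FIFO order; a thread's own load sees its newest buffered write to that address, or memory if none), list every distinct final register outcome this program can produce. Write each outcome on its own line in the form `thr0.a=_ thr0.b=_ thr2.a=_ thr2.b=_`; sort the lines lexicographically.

outcome vector order: (thr0.a,thr0.b,thr2.a,thr2.b)
|TSO outcomes| = 9

thr0.a=0 thr0.b=0 thr2.a=0 thr2.b=0
thr0.a=0 thr0.b=0 thr2.a=0 thr2.b=2
thr0.a=0 thr0.b=0 thr2.a=2 thr2.b=2
thr0.a=0 thr0.b=2 thr2.a=0 thr2.b=0
thr0.a=0 thr0.b=2 thr2.a=0 thr2.b=2
thr0.a=0 thr0.b=2 thr2.a=2 thr2.b=2
thr0.a=2 thr0.b=2 thr2.a=0 thr2.b=0
thr0.a=2 thr0.b=2 thr2.a=0 thr2.b=2
thr0.a=2 thr0.b=2 thr2.a=2 thr2.b=2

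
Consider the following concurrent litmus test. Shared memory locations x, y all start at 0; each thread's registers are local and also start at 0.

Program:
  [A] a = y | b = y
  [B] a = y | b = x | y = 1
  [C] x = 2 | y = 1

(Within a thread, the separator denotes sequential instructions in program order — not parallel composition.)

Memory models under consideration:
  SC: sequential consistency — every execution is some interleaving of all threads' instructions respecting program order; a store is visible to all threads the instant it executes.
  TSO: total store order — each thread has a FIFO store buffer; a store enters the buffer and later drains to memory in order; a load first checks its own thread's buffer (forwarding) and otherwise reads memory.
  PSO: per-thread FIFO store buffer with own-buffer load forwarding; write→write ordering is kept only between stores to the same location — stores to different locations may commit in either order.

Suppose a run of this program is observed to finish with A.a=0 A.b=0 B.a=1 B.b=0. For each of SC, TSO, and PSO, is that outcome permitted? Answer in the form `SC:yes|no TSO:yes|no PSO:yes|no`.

SC:no TSO:no PSO:yes

outcome vector order: (A.a,A.b,B.a,B.b)
under SC → <0 0 0 0>, <0 0 0 2>, <0 0 1 2>, <0 1 0 0>, <0 1 0 2>, <0 1 1 2>, <1 1 0 0>, <1 1 0 2>, <1 1 1 2>
under TSO → <0 0 0 0>, <0 0 0 2>, <0 0 1 2>, <0 1 0 0>, <0 1 0 2>, <0 1 1 2>, <1 1 0 0>, <1 1 0 2>, <1 1 1 2>
under PSO → <0 0 0 0>, <0 0 0 2>, <0 0 1 0>, <0 0 1 2>, <0 1 0 0>, <0 1 0 2>, <0 1 1 0>, <0 1 1 2>, <1 1 0 0>, <1 1 0 2>, <1 1 1 0>, <1 1 1 2>
target <0 0 1 0> ∈ {PSO}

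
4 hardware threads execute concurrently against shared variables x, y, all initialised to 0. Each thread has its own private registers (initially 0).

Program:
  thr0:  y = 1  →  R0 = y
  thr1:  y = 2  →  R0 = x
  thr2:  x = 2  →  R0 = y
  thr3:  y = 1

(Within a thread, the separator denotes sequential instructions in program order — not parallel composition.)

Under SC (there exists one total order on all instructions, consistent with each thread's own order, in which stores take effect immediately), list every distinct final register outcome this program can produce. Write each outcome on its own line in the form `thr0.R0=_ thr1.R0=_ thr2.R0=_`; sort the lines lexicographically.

outcome vector order: (thr0.R0,thr1.R0,thr2.R0)
|SC outcomes| = 10

thr0.R0=1 thr1.R0=0 thr2.R0=1
thr0.R0=1 thr1.R0=0 thr2.R0=2
thr0.R0=1 thr1.R0=2 thr2.R0=0
thr0.R0=1 thr1.R0=2 thr2.R0=1
thr0.R0=1 thr1.R0=2 thr2.R0=2
thr0.R0=2 thr1.R0=0 thr2.R0=1
thr0.R0=2 thr1.R0=0 thr2.R0=2
thr0.R0=2 thr1.R0=2 thr2.R0=0
thr0.R0=2 thr1.R0=2 thr2.R0=1
thr0.R0=2 thr1.R0=2 thr2.R0=2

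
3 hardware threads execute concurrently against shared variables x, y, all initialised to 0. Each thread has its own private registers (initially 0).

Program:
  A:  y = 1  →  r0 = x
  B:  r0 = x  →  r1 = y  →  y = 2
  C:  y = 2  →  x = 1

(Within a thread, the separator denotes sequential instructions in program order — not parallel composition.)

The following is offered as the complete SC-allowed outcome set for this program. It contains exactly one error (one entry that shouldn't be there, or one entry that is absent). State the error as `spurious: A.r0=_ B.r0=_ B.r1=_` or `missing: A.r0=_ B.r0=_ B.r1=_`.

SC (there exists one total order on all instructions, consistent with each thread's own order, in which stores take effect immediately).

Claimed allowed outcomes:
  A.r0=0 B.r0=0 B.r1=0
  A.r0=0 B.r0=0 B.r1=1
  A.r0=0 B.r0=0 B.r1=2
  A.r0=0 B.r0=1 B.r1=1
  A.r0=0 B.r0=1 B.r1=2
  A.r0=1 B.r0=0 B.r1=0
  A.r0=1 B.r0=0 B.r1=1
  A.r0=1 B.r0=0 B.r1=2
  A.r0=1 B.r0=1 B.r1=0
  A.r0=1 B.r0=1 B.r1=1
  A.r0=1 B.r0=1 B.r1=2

outcome vector order: (A.r0,B.r0,B.r1)
SC (10): (0,0,0); (0,0,1); (0,0,2); (0,1,1); (0,1,2); (1,0,0); (1,0,1); (1,0,2); (1,1,1); (1,1,2)
claimed∖SC = {(1,1,0)}

spurious: A.r0=1 B.r0=1 B.r1=0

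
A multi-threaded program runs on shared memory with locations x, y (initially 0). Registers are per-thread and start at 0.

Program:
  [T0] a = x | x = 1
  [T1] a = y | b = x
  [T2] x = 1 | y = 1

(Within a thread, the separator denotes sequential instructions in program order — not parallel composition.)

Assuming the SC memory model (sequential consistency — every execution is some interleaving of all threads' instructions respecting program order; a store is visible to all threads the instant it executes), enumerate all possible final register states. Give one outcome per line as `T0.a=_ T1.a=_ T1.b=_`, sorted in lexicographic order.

T0.a=0 T1.a=0 T1.b=0
T0.a=0 T1.a=0 T1.b=1
T0.a=0 T1.a=1 T1.b=1
T0.a=1 T1.a=0 T1.b=0
T0.a=1 T1.a=0 T1.b=1
T0.a=1 T1.a=1 T1.b=1

outcome vector order: (T0.a,T1.a,T1.b)
|SC outcomes| = 6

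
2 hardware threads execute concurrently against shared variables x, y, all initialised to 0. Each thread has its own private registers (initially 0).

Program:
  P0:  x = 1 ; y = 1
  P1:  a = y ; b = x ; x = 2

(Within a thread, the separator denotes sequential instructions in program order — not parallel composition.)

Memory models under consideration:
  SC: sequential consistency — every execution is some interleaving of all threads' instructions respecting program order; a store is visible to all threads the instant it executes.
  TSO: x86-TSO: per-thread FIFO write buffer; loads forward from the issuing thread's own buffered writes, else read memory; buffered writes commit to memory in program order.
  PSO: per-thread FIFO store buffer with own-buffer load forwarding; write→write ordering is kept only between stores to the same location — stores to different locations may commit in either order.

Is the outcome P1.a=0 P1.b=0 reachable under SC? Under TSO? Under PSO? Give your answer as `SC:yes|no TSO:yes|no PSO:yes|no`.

outcome vector order: (P1.a,P1.b)
SC: 3 outcomes — {0/0 0/1 1/1}
TSO: 3 outcomes — {0/0 0/1 1/1}
PSO: 4 outcomes — {0/0 0/1 1/0 1/1}
target 0/0 ∈ {SC,TSO,PSO}

SC:yes TSO:yes PSO:yes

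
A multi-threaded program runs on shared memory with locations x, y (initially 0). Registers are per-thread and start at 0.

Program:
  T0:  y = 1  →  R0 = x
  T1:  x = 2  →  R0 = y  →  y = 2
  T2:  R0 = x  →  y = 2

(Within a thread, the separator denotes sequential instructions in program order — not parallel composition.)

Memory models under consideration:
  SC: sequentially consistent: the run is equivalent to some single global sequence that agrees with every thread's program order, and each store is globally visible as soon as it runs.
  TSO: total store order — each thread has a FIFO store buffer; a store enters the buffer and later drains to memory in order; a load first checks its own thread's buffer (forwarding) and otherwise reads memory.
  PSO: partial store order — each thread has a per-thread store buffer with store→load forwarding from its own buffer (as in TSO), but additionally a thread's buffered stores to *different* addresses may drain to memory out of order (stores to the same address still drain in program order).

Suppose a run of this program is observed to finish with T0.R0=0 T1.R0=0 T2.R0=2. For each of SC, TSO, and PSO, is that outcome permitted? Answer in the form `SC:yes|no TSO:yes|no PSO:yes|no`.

SC:no TSO:yes PSO:yes

outcome vector order: (T0.R0,T1.R0,T2.R0)
under SC → 010 012 020 022 200 202 210 212 220 222
under TSO → 000 002 010 012 020 022 200 202 210 212 220 222
under PSO → 000 002 010 012 020 022 200 202 210 212 220 222
target 002 ∈ {TSO,PSO}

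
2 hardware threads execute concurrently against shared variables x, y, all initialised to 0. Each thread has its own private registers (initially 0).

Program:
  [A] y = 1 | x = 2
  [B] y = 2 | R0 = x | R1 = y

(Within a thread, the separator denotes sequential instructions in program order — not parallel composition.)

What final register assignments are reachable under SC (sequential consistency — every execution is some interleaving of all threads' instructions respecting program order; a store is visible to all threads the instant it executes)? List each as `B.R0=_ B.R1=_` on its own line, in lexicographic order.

outcome vector order: (B.R0,B.R1)
|SC outcomes| = 4

B.R0=0 B.R1=1
B.R0=0 B.R1=2
B.R0=2 B.R1=1
B.R0=2 B.R1=2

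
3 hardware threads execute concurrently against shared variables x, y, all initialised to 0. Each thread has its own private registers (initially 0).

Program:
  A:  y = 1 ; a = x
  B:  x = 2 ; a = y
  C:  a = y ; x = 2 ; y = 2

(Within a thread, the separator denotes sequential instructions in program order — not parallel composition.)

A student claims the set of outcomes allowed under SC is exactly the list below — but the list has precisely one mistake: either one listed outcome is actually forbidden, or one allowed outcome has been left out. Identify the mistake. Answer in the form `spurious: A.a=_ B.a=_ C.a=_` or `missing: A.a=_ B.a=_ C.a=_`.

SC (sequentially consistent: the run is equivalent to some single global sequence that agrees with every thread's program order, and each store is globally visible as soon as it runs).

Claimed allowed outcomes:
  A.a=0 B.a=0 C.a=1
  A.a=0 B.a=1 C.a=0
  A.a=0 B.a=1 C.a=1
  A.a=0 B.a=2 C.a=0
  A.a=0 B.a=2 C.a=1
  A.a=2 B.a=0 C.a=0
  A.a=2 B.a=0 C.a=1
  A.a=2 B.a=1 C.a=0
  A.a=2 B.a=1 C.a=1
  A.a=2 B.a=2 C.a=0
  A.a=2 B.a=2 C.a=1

outcome vector order: (A.a,B.a,C.a)
SC (10): (0,1,0); (0,1,1); (0,2,0); (0,2,1); (2,0,0); (2,0,1); (2,1,0); (2,1,1); (2,2,0); (2,2,1)
claimed∖SC = {(0,0,1)}

spurious: A.a=0 B.a=0 C.a=1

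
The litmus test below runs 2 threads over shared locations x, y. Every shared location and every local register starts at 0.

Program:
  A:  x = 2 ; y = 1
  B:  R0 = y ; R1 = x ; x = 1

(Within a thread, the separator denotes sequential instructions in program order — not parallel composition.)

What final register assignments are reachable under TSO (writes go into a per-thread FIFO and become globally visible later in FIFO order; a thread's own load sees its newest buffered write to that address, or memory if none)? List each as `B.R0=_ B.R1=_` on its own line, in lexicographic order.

B.R0=0 B.R1=0
B.R0=0 B.R1=2
B.R0=1 B.R1=2

outcome vector order: (B.R0,B.R1)
|TSO outcomes| = 3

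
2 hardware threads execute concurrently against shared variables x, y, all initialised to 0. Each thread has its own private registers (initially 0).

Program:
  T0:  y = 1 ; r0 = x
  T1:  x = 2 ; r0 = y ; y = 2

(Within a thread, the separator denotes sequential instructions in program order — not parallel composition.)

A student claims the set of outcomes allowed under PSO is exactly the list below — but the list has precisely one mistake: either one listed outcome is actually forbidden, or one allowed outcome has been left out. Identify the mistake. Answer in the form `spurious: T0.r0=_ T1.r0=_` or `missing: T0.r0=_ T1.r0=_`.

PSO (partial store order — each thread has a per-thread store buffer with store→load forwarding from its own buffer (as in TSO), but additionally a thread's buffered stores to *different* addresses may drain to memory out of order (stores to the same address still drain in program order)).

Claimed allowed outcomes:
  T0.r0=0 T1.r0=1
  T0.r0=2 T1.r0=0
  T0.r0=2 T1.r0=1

outcome vector order: (T0.r0,T1.r0)
PSO: 4 outcomes — {0/0; 0/1; 2/0; 2/1}
PSO∖claimed = {0/0}

missing: T0.r0=0 T1.r0=0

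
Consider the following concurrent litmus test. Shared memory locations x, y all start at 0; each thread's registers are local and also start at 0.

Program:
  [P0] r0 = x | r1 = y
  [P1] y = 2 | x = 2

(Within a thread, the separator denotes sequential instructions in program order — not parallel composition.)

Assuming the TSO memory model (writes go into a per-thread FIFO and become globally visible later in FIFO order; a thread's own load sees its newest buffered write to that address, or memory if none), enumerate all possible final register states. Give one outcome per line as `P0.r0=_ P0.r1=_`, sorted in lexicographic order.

P0.r0=0 P0.r1=0
P0.r0=0 P0.r1=2
P0.r0=2 P0.r1=2

outcome vector order: (P0.r0,P0.r1)
|TSO outcomes| = 3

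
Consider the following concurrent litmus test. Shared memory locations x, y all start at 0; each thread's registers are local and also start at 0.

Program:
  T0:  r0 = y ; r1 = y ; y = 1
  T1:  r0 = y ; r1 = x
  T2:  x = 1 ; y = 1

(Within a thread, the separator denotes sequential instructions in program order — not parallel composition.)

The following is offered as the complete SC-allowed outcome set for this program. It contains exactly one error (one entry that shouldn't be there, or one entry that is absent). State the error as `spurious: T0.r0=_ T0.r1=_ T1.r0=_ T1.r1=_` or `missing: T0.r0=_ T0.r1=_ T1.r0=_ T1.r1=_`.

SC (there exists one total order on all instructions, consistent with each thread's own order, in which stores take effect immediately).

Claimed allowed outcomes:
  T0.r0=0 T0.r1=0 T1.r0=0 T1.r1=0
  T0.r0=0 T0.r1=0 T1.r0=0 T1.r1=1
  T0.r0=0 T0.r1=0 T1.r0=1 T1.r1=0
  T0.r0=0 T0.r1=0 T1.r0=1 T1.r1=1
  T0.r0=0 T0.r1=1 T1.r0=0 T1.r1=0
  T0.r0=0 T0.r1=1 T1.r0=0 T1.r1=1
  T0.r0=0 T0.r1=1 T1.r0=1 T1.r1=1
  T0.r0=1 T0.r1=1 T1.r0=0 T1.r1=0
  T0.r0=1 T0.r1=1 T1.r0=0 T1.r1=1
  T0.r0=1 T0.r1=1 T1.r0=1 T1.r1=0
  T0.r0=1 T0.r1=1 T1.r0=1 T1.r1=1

outcome vector order: (T0.r0,T0.r1,T1.r0,T1.r1)
[SC] allowed = {(0,0,0,0); (0,0,0,1); (0,0,1,0); (0,0,1,1); (0,1,0,0); (0,1,0,1); (0,1,1,1); (1,1,0,0); (1,1,0,1); (1,1,1,1)}
claimed∖SC = {(1,1,1,0)}

spurious: T0.r0=1 T0.r1=1 T1.r0=1 T1.r1=0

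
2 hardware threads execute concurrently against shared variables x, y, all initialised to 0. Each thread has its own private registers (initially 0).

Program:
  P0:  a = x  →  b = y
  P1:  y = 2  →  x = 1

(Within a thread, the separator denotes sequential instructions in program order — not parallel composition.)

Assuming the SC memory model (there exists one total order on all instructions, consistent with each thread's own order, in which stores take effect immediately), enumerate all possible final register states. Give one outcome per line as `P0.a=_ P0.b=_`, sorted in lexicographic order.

P0.a=0 P0.b=0
P0.a=0 P0.b=2
P0.a=1 P0.b=2

outcome vector order: (P0.a,P0.b)
|SC outcomes| = 3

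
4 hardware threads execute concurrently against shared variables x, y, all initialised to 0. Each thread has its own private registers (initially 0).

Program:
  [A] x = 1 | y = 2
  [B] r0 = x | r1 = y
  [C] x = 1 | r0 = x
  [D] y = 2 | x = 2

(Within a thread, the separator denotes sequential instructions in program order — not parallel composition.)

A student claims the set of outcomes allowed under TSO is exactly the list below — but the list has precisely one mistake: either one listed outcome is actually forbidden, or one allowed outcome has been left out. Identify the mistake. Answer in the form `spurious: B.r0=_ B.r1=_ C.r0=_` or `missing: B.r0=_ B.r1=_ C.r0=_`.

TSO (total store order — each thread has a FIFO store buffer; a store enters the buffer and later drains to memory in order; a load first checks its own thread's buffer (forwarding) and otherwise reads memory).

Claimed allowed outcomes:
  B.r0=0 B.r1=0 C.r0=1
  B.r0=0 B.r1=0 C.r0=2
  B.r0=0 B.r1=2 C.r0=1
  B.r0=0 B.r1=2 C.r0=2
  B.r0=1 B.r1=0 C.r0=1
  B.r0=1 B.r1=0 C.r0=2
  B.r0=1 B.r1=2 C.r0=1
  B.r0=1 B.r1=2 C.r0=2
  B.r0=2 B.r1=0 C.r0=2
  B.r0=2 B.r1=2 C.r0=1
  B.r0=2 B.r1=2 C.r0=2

spurious: B.r0=2 B.r1=0 C.r0=2

outcome vector order: (B.r0,B.r1,C.r0)
TSO: 10 outcomes — {<0 0 1>, <0 0 2>, <0 2 1>, <0 2 2>, <1 0 1>, <1 0 2>, <1 2 1>, <1 2 2>, <2 2 1>, <2 2 2>}
claimed∖TSO = {<2 0 2>}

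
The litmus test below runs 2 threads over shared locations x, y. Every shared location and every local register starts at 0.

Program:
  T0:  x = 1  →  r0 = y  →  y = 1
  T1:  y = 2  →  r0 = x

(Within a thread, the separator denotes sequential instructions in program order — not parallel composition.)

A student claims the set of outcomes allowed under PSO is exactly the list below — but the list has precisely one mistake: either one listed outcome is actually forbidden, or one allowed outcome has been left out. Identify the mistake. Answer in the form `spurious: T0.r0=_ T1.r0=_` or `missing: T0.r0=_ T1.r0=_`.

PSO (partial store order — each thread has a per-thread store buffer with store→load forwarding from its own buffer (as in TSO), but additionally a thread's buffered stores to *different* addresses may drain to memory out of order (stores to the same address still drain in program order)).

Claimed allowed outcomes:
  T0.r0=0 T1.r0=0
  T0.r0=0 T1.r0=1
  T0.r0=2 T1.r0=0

missing: T0.r0=2 T1.r0=1

outcome vector order: (T0.r0,T1.r0)
PSO: 4 outcomes — {(0,0) (0,1) (2,0) (2,1)}
PSO∖claimed = {(2,1)}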